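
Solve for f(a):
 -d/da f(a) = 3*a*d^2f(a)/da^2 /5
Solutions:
 f(a) = C1 + C2/a^(2/3)


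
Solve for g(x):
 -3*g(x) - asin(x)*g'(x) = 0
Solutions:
 g(x) = C1*exp(-3*Integral(1/asin(x), x))


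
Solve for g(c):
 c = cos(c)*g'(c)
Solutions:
 g(c) = C1 + Integral(c/cos(c), c)


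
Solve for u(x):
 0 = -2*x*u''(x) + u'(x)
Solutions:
 u(x) = C1 + C2*x^(3/2)


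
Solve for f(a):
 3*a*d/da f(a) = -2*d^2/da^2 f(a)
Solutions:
 f(a) = C1 + C2*erf(sqrt(3)*a/2)


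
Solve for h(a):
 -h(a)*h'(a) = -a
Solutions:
 h(a) = -sqrt(C1 + a^2)
 h(a) = sqrt(C1 + a^2)


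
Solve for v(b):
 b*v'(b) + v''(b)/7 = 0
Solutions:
 v(b) = C1 + C2*erf(sqrt(14)*b/2)


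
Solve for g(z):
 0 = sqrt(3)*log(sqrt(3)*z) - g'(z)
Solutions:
 g(z) = C1 + sqrt(3)*z*log(z) - sqrt(3)*z + sqrt(3)*z*log(3)/2


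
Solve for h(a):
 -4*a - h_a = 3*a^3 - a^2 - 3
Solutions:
 h(a) = C1 - 3*a^4/4 + a^3/3 - 2*a^2 + 3*a


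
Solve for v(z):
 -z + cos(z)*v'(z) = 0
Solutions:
 v(z) = C1 + Integral(z/cos(z), z)


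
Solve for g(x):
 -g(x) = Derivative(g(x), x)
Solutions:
 g(x) = C1*exp(-x)


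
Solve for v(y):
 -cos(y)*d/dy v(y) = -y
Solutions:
 v(y) = C1 + Integral(y/cos(y), y)


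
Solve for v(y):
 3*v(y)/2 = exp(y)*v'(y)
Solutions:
 v(y) = C1*exp(-3*exp(-y)/2)


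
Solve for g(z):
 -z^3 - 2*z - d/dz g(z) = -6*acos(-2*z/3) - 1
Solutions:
 g(z) = C1 - z^4/4 - z^2 + 6*z*acos(-2*z/3) + z + 3*sqrt(9 - 4*z^2)


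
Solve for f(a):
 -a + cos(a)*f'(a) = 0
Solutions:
 f(a) = C1 + Integral(a/cos(a), a)


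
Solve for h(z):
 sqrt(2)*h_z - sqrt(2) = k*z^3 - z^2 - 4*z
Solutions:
 h(z) = C1 + sqrt(2)*k*z^4/8 - sqrt(2)*z^3/6 - sqrt(2)*z^2 + z


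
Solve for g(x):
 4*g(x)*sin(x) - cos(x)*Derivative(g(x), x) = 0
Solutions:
 g(x) = C1/cos(x)^4


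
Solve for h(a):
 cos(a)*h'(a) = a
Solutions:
 h(a) = C1 + Integral(a/cos(a), a)


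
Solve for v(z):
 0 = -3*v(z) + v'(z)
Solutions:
 v(z) = C1*exp(3*z)


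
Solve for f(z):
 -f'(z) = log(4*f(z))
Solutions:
 Integral(1/(log(_y) + 2*log(2)), (_y, f(z))) = C1 - z


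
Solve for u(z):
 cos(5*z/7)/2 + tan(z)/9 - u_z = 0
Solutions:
 u(z) = C1 - log(cos(z))/9 + 7*sin(5*z/7)/10


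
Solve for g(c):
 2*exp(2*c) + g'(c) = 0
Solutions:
 g(c) = C1 - exp(2*c)


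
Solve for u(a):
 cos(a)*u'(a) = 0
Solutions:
 u(a) = C1


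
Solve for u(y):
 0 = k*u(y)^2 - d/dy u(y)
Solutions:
 u(y) = -1/(C1 + k*y)


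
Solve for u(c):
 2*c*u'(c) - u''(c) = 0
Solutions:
 u(c) = C1 + C2*erfi(c)


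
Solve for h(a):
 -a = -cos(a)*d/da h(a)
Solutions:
 h(a) = C1 + Integral(a/cos(a), a)


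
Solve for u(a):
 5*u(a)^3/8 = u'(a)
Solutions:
 u(a) = -2*sqrt(-1/(C1 + 5*a))
 u(a) = 2*sqrt(-1/(C1 + 5*a))


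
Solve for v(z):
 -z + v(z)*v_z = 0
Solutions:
 v(z) = -sqrt(C1 + z^2)
 v(z) = sqrt(C1 + z^2)


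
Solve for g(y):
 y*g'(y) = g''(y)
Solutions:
 g(y) = C1 + C2*erfi(sqrt(2)*y/2)


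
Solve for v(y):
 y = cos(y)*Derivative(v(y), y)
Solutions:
 v(y) = C1 + Integral(y/cos(y), y)


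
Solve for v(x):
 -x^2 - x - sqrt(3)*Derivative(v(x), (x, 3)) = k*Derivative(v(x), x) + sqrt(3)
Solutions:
 v(x) = C1 + C2*exp(-3^(3/4)*x*sqrt(-k)/3) + C3*exp(3^(3/4)*x*sqrt(-k)/3) - x^3/(3*k) - x^2/(2*k) - sqrt(3)*x/k + 2*sqrt(3)*x/k^2


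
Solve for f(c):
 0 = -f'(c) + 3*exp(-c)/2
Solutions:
 f(c) = C1 - 3*exp(-c)/2


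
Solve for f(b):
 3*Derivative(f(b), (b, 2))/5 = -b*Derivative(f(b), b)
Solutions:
 f(b) = C1 + C2*erf(sqrt(30)*b/6)


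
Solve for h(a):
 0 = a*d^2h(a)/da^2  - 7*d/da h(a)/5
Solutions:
 h(a) = C1 + C2*a^(12/5)


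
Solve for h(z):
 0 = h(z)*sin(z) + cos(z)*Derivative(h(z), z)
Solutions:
 h(z) = C1*cos(z)


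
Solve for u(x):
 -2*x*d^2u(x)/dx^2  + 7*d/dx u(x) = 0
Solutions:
 u(x) = C1 + C2*x^(9/2)


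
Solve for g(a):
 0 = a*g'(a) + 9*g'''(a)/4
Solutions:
 g(a) = C1 + Integral(C2*airyai(-2^(2/3)*3^(1/3)*a/3) + C3*airybi(-2^(2/3)*3^(1/3)*a/3), a)


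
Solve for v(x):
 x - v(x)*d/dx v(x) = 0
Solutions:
 v(x) = -sqrt(C1 + x^2)
 v(x) = sqrt(C1 + x^2)


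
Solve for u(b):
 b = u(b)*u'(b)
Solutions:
 u(b) = -sqrt(C1 + b^2)
 u(b) = sqrt(C1 + b^2)


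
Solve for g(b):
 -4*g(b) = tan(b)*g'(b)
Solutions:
 g(b) = C1/sin(b)^4


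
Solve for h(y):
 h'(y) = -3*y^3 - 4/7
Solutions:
 h(y) = C1 - 3*y^4/4 - 4*y/7


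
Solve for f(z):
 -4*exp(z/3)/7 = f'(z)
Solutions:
 f(z) = C1 - 12*exp(z/3)/7


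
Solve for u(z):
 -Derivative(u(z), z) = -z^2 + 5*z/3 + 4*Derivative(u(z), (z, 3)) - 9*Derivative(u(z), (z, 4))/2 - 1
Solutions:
 u(z) = C1 + C2*exp(z*(-(351*sqrt(57) + 2699)^(1/3) - 64/(351*sqrt(57) + 2699)^(1/3) + 16)/54)*sin(sqrt(3)*z*(-(351*sqrt(57) + 2699)^(1/3) + 64/(351*sqrt(57) + 2699)^(1/3))/54) + C3*exp(z*(-(351*sqrt(57) + 2699)^(1/3) - 64/(351*sqrt(57) + 2699)^(1/3) + 16)/54)*cos(sqrt(3)*z*(-(351*sqrt(57) + 2699)^(1/3) + 64/(351*sqrt(57) + 2699)^(1/3))/54) + C4*exp(z*(64/(351*sqrt(57) + 2699)^(1/3) + 8 + (351*sqrt(57) + 2699)^(1/3))/27) + z^3/3 - 5*z^2/6 - 7*z


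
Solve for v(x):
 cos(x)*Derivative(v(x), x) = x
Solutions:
 v(x) = C1 + Integral(x/cos(x), x)


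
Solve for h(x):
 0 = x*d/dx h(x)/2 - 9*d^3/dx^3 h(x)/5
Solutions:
 h(x) = C1 + Integral(C2*airyai(60^(1/3)*x/6) + C3*airybi(60^(1/3)*x/6), x)


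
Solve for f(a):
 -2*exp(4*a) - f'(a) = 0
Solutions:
 f(a) = C1 - exp(4*a)/2


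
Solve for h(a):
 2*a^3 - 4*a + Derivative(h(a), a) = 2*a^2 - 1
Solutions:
 h(a) = C1 - a^4/2 + 2*a^3/3 + 2*a^2 - a


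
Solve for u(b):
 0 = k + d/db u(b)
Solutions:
 u(b) = C1 - b*k


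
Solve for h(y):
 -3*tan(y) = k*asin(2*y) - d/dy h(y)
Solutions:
 h(y) = C1 + k*(y*asin(2*y) + sqrt(1 - 4*y^2)/2) - 3*log(cos(y))


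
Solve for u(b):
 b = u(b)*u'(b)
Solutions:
 u(b) = -sqrt(C1 + b^2)
 u(b) = sqrt(C1 + b^2)


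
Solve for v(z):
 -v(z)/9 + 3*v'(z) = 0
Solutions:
 v(z) = C1*exp(z/27)


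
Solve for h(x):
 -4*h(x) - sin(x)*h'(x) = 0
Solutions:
 h(x) = C1*(cos(x)^2 + 2*cos(x) + 1)/(cos(x)^2 - 2*cos(x) + 1)


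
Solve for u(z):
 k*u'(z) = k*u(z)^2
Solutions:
 u(z) = -1/(C1 + z)


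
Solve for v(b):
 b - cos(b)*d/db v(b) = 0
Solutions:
 v(b) = C1 + Integral(b/cos(b), b)


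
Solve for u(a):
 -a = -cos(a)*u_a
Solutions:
 u(a) = C1 + Integral(a/cos(a), a)


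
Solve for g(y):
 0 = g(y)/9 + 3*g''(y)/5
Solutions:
 g(y) = C1*sin(sqrt(15)*y/9) + C2*cos(sqrt(15)*y/9)


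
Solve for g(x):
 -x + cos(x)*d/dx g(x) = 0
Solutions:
 g(x) = C1 + Integral(x/cos(x), x)


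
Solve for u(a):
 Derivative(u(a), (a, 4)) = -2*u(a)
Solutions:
 u(a) = (C1*sin(2^(3/4)*a/2) + C2*cos(2^(3/4)*a/2))*exp(-2^(3/4)*a/2) + (C3*sin(2^(3/4)*a/2) + C4*cos(2^(3/4)*a/2))*exp(2^(3/4)*a/2)


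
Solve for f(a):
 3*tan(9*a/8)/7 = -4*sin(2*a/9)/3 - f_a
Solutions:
 f(a) = C1 + 8*log(cos(9*a/8))/21 + 6*cos(2*a/9)


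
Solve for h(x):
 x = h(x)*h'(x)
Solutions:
 h(x) = -sqrt(C1 + x^2)
 h(x) = sqrt(C1 + x^2)


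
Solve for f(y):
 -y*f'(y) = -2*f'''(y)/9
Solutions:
 f(y) = C1 + Integral(C2*airyai(6^(2/3)*y/2) + C3*airybi(6^(2/3)*y/2), y)


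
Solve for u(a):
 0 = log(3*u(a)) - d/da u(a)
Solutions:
 -Integral(1/(log(_y) + log(3)), (_y, u(a))) = C1 - a


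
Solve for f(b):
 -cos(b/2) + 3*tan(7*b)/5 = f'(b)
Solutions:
 f(b) = C1 - 3*log(cos(7*b))/35 - 2*sin(b/2)


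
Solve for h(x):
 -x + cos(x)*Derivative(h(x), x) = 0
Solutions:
 h(x) = C1 + Integral(x/cos(x), x)


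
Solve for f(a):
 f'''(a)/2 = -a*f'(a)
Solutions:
 f(a) = C1 + Integral(C2*airyai(-2^(1/3)*a) + C3*airybi(-2^(1/3)*a), a)


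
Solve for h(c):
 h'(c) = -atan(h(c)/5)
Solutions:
 Integral(1/atan(_y/5), (_y, h(c))) = C1 - c


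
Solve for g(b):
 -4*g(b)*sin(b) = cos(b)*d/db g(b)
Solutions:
 g(b) = C1*cos(b)^4


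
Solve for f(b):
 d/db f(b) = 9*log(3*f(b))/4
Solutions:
 -4*Integral(1/(log(_y) + log(3)), (_y, f(b)))/9 = C1 - b


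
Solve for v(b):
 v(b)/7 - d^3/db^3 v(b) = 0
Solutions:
 v(b) = C3*exp(7^(2/3)*b/7) + (C1*sin(sqrt(3)*7^(2/3)*b/14) + C2*cos(sqrt(3)*7^(2/3)*b/14))*exp(-7^(2/3)*b/14)


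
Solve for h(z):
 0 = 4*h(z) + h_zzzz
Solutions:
 h(z) = (C1*sin(z) + C2*cos(z))*exp(-z) + (C3*sin(z) + C4*cos(z))*exp(z)


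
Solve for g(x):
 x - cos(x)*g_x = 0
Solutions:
 g(x) = C1 + Integral(x/cos(x), x)


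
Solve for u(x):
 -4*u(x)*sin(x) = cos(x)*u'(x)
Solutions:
 u(x) = C1*cos(x)^4


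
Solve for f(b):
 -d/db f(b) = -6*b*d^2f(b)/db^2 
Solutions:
 f(b) = C1 + C2*b^(7/6)


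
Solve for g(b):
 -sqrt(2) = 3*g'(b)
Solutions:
 g(b) = C1 - sqrt(2)*b/3


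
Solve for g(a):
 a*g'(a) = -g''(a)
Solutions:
 g(a) = C1 + C2*erf(sqrt(2)*a/2)


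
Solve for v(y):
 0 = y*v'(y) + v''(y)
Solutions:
 v(y) = C1 + C2*erf(sqrt(2)*y/2)


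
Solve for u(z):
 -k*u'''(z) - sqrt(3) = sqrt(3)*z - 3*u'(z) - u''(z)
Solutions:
 u(z) = C1 + C2*exp(z*(1 - sqrt(12*k + 1))/(2*k)) + C3*exp(z*(sqrt(12*k + 1) + 1)/(2*k)) + sqrt(3)*z^2/6 + 2*sqrt(3)*z/9


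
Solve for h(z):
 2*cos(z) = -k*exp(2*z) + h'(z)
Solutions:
 h(z) = C1 + k*exp(2*z)/2 + 2*sin(z)


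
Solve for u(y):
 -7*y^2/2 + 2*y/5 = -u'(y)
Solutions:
 u(y) = C1 + 7*y^3/6 - y^2/5


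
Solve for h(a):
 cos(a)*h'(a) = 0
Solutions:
 h(a) = C1


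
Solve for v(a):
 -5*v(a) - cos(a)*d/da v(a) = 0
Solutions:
 v(a) = C1*sqrt(sin(a) - 1)*(sin(a)^2 - 2*sin(a) + 1)/(sqrt(sin(a) + 1)*(sin(a)^2 + 2*sin(a) + 1))


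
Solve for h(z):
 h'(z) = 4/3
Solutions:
 h(z) = C1 + 4*z/3


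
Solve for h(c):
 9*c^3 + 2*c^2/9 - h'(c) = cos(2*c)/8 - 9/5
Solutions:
 h(c) = C1 + 9*c^4/4 + 2*c^3/27 + 9*c/5 - sin(c)*cos(c)/8


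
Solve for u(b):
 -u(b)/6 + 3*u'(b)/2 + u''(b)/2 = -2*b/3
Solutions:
 u(b) = C1*exp(b*(-9 + sqrt(93))/6) + C2*exp(-b*(9 + sqrt(93))/6) + 4*b + 36


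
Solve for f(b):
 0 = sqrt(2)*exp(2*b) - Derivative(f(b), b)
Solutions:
 f(b) = C1 + sqrt(2)*exp(2*b)/2


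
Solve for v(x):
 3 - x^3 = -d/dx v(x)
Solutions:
 v(x) = C1 + x^4/4 - 3*x


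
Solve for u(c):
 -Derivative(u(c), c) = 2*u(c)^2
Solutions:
 u(c) = 1/(C1 + 2*c)


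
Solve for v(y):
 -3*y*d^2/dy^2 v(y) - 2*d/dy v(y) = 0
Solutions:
 v(y) = C1 + C2*y^(1/3)


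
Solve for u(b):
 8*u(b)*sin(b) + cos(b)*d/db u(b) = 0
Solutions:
 u(b) = C1*cos(b)^8


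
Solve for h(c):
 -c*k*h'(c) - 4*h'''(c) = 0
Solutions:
 h(c) = C1 + Integral(C2*airyai(2^(1/3)*c*(-k)^(1/3)/2) + C3*airybi(2^(1/3)*c*(-k)^(1/3)/2), c)


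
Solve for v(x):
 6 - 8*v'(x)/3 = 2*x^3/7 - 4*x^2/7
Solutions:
 v(x) = C1 - 3*x^4/112 + x^3/14 + 9*x/4


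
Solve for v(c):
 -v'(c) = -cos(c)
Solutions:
 v(c) = C1 + sin(c)


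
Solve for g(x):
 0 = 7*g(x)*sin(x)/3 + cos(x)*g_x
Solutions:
 g(x) = C1*cos(x)^(7/3)


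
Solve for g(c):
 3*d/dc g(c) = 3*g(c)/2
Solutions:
 g(c) = C1*exp(c/2)


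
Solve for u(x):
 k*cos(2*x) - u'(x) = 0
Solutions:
 u(x) = C1 + k*sin(2*x)/2


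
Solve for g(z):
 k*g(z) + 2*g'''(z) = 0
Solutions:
 g(z) = C1*exp(2^(2/3)*z*(-k)^(1/3)/2) + C2*exp(2^(2/3)*z*(-k)^(1/3)*(-1 + sqrt(3)*I)/4) + C3*exp(-2^(2/3)*z*(-k)^(1/3)*(1 + sqrt(3)*I)/4)


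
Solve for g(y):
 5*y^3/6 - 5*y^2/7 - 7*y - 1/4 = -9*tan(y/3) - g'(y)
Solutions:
 g(y) = C1 - 5*y^4/24 + 5*y^3/21 + 7*y^2/2 + y/4 + 27*log(cos(y/3))


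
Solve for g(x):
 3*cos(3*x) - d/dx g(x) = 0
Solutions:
 g(x) = C1 + sin(3*x)


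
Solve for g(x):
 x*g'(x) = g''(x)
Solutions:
 g(x) = C1 + C2*erfi(sqrt(2)*x/2)


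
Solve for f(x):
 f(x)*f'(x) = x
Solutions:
 f(x) = -sqrt(C1 + x^2)
 f(x) = sqrt(C1 + x^2)


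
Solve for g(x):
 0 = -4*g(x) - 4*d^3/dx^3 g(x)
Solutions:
 g(x) = C3*exp(-x) + (C1*sin(sqrt(3)*x/2) + C2*cos(sqrt(3)*x/2))*exp(x/2)


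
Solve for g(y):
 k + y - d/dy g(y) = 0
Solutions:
 g(y) = C1 + k*y + y^2/2


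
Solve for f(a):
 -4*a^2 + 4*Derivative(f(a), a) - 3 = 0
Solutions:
 f(a) = C1 + a^3/3 + 3*a/4


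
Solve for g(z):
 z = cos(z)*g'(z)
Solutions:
 g(z) = C1 + Integral(z/cos(z), z)


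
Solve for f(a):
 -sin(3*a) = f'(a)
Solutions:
 f(a) = C1 + cos(3*a)/3


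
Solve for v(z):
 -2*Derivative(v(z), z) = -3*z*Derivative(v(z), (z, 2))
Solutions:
 v(z) = C1 + C2*z^(5/3)


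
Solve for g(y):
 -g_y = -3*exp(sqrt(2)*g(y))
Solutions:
 g(y) = sqrt(2)*(2*log(-1/(C1 + 3*y)) - log(2))/4


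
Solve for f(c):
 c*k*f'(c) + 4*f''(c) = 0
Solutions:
 f(c) = Piecewise((-sqrt(2)*sqrt(pi)*C1*erf(sqrt(2)*c*sqrt(k)/4)/sqrt(k) - C2, (k > 0) | (k < 0)), (-C1*c - C2, True))


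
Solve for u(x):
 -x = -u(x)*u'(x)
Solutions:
 u(x) = -sqrt(C1 + x^2)
 u(x) = sqrt(C1 + x^2)


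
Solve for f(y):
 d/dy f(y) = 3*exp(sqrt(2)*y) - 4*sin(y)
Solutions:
 f(y) = C1 + 3*sqrt(2)*exp(sqrt(2)*y)/2 + 4*cos(y)


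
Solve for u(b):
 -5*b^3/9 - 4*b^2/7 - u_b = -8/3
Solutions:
 u(b) = C1 - 5*b^4/36 - 4*b^3/21 + 8*b/3


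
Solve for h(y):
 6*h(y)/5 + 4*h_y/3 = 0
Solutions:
 h(y) = C1*exp(-9*y/10)


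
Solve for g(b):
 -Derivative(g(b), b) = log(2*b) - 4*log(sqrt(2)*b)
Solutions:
 g(b) = C1 + 3*b*log(b) - 3*b + b*log(2)


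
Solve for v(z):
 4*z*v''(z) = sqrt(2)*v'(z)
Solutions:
 v(z) = C1 + C2*z^(sqrt(2)/4 + 1)


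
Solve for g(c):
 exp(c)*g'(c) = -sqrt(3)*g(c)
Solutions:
 g(c) = C1*exp(sqrt(3)*exp(-c))


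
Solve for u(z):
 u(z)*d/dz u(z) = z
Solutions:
 u(z) = -sqrt(C1 + z^2)
 u(z) = sqrt(C1 + z^2)


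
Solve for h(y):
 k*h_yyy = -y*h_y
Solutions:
 h(y) = C1 + Integral(C2*airyai(y*(-1/k)^(1/3)) + C3*airybi(y*(-1/k)^(1/3)), y)


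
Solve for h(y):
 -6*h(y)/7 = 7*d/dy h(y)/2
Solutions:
 h(y) = C1*exp(-12*y/49)


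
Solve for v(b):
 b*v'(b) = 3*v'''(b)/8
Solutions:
 v(b) = C1 + Integral(C2*airyai(2*3^(2/3)*b/3) + C3*airybi(2*3^(2/3)*b/3), b)


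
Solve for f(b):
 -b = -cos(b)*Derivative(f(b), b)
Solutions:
 f(b) = C1 + Integral(b/cos(b), b)


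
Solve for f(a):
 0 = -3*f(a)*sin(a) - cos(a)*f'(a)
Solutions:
 f(a) = C1*cos(a)^3


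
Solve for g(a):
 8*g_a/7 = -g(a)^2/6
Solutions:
 g(a) = 48/(C1 + 7*a)


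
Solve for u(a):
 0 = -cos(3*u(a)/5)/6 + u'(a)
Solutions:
 -a/6 - 5*log(sin(3*u(a)/5) - 1)/6 + 5*log(sin(3*u(a)/5) + 1)/6 = C1


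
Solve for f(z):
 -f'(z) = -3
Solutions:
 f(z) = C1 + 3*z


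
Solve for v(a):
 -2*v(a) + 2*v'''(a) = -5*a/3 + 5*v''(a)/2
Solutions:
 v(a) = C1*exp(a*(-(24*sqrt(1671) + 989)^(1/3) - 25/(24*sqrt(1671) + 989)^(1/3) + 10)/24)*sin(sqrt(3)*a*(-(24*sqrt(1671) + 989)^(1/3) + 25/(24*sqrt(1671) + 989)^(1/3))/24) + C2*exp(a*(-(24*sqrt(1671) + 989)^(1/3) - 25/(24*sqrt(1671) + 989)^(1/3) + 10)/24)*cos(sqrt(3)*a*(-(24*sqrt(1671) + 989)^(1/3) + 25/(24*sqrt(1671) + 989)^(1/3))/24) + C3*exp(a*(25/(24*sqrt(1671) + 989)^(1/3) + 5 + (24*sqrt(1671) + 989)^(1/3))/12) + 5*a/6


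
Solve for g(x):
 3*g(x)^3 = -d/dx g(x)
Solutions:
 g(x) = -sqrt(2)*sqrt(-1/(C1 - 3*x))/2
 g(x) = sqrt(2)*sqrt(-1/(C1 - 3*x))/2


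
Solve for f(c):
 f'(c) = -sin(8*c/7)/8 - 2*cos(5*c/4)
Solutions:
 f(c) = C1 - 8*sin(5*c/4)/5 + 7*cos(8*c/7)/64


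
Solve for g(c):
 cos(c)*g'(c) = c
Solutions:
 g(c) = C1 + Integral(c/cos(c), c)


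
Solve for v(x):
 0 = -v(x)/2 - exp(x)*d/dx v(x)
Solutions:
 v(x) = C1*exp(exp(-x)/2)


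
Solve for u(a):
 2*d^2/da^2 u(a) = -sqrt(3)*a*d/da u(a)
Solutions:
 u(a) = C1 + C2*erf(3^(1/4)*a/2)


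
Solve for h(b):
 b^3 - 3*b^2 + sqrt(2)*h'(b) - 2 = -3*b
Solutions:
 h(b) = C1 - sqrt(2)*b^4/8 + sqrt(2)*b^3/2 - 3*sqrt(2)*b^2/4 + sqrt(2)*b


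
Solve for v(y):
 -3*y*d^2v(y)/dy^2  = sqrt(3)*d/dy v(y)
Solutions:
 v(y) = C1 + C2*y^(1 - sqrt(3)/3)


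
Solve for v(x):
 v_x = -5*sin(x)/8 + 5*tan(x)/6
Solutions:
 v(x) = C1 - 5*log(cos(x))/6 + 5*cos(x)/8


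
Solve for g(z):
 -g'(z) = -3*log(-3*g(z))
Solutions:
 -Integral(1/(log(-_y) + log(3)), (_y, g(z)))/3 = C1 - z


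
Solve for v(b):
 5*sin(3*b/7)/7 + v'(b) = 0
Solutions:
 v(b) = C1 + 5*cos(3*b/7)/3


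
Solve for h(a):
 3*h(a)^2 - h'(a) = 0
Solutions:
 h(a) = -1/(C1 + 3*a)


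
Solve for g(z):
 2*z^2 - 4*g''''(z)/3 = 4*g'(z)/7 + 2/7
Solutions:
 g(z) = C1 + C4*exp(-3^(1/3)*7^(2/3)*z/7) + 7*z^3/6 - z/2 + (C2*sin(3^(5/6)*7^(2/3)*z/14) + C3*cos(3^(5/6)*7^(2/3)*z/14))*exp(3^(1/3)*7^(2/3)*z/14)


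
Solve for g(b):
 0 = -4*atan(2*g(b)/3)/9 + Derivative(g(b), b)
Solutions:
 Integral(1/atan(2*_y/3), (_y, g(b))) = C1 + 4*b/9


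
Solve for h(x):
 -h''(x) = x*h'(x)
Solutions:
 h(x) = C1 + C2*erf(sqrt(2)*x/2)


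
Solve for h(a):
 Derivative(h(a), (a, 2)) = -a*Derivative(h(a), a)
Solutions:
 h(a) = C1 + C2*erf(sqrt(2)*a/2)


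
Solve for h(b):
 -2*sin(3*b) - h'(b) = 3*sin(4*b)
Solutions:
 h(b) = C1 + 2*cos(3*b)/3 + 3*cos(4*b)/4


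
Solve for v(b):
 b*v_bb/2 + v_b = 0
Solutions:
 v(b) = C1 + C2/b


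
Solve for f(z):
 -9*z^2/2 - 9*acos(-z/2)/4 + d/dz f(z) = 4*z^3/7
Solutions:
 f(z) = C1 + z^4/7 + 3*z^3/2 + 9*z*acos(-z/2)/4 + 9*sqrt(4 - z^2)/4


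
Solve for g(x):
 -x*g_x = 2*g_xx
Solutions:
 g(x) = C1 + C2*erf(x/2)


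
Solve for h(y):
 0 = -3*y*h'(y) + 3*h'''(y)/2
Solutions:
 h(y) = C1 + Integral(C2*airyai(2^(1/3)*y) + C3*airybi(2^(1/3)*y), y)


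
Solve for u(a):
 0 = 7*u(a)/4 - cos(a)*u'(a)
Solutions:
 u(a) = C1*(sin(a) + 1)^(7/8)/(sin(a) - 1)^(7/8)


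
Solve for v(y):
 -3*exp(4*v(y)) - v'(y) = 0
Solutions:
 v(y) = log(-I*(1/(C1 + 12*y))^(1/4))
 v(y) = log(I*(1/(C1 + 12*y))^(1/4))
 v(y) = log(-(1/(C1 + 12*y))^(1/4))
 v(y) = log(1/(C1 + 12*y))/4


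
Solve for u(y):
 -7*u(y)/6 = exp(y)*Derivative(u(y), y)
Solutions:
 u(y) = C1*exp(7*exp(-y)/6)


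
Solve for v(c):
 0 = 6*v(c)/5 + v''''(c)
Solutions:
 v(c) = (C1*sin(10^(3/4)*3^(1/4)*c/10) + C2*cos(10^(3/4)*3^(1/4)*c/10))*exp(-10^(3/4)*3^(1/4)*c/10) + (C3*sin(10^(3/4)*3^(1/4)*c/10) + C4*cos(10^(3/4)*3^(1/4)*c/10))*exp(10^(3/4)*3^(1/4)*c/10)


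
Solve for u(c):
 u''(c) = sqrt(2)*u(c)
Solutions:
 u(c) = C1*exp(-2^(1/4)*c) + C2*exp(2^(1/4)*c)


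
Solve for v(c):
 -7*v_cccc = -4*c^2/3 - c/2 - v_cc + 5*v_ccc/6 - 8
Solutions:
 v(c) = C1 + C2*c + C3*exp(c*(-5 + sqrt(1033))/84) + C4*exp(-c*(5 + sqrt(1033))/84) - c^4/9 - 49*c^3/108 - 3125*c^2/216


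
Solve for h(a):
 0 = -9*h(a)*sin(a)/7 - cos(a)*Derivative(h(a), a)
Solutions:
 h(a) = C1*cos(a)^(9/7)


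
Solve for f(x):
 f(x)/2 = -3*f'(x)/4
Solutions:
 f(x) = C1*exp(-2*x/3)


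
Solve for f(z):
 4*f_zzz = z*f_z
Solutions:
 f(z) = C1 + Integral(C2*airyai(2^(1/3)*z/2) + C3*airybi(2^(1/3)*z/2), z)


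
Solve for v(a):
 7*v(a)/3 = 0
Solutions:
 v(a) = 0


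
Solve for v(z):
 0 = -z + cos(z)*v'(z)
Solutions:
 v(z) = C1 + Integral(z/cos(z), z)


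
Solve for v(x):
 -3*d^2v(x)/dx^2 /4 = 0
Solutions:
 v(x) = C1 + C2*x


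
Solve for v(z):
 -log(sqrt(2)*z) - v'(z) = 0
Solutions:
 v(z) = C1 - z*log(z) - z*log(2)/2 + z


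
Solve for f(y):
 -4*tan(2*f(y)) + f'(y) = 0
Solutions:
 f(y) = -asin(C1*exp(8*y))/2 + pi/2
 f(y) = asin(C1*exp(8*y))/2


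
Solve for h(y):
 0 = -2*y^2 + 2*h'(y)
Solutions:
 h(y) = C1 + y^3/3


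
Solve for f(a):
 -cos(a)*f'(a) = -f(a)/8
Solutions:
 f(a) = C1*(sin(a) + 1)^(1/16)/(sin(a) - 1)^(1/16)


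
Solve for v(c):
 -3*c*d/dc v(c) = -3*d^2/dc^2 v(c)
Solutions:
 v(c) = C1 + C2*erfi(sqrt(2)*c/2)


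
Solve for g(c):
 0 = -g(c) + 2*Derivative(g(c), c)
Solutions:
 g(c) = C1*exp(c/2)


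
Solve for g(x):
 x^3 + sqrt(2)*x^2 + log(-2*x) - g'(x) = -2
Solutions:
 g(x) = C1 + x^4/4 + sqrt(2)*x^3/3 + x*log(-x) + x*(log(2) + 1)


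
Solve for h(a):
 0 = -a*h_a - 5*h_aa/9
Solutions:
 h(a) = C1 + C2*erf(3*sqrt(10)*a/10)


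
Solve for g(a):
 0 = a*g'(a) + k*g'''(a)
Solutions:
 g(a) = C1 + Integral(C2*airyai(a*(-1/k)^(1/3)) + C3*airybi(a*(-1/k)^(1/3)), a)


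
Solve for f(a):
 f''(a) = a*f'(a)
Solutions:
 f(a) = C1 + C2*erfi(sqrt(2)*a/2)


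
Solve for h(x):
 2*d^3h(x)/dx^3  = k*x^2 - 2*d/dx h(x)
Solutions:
 h(x) = C1 + C2*sin(x) + C3*cos(x) + k*x^3/6 - k*x


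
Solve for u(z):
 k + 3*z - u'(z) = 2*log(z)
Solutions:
 u(z) = C1 + k*z + 3*z^2/2 - 2*z*log(z) + 2*z


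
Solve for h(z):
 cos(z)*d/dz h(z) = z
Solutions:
 h(z) = C1 + Integral(z/cos(z), z)


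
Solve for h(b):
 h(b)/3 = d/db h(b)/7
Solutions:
 h(b) = C1*exp(7*b/3)


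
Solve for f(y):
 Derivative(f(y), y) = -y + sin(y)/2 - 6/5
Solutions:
 f(y) = C1 - y^2/2 - 6*y/5 - cos(y)/2


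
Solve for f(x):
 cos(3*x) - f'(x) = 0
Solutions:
 f(x) = C1 + sin(3*x)/3


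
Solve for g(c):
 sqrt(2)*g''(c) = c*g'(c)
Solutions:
 g(c) = C1 + C2*erfi(2^(1/4)*c/2)


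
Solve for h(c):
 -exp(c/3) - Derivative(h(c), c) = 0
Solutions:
 h(c) = C1 - 3*exp(c/3)


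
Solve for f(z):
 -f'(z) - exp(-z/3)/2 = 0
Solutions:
 f(z) = C1 + 3*exp(-z/3)/2


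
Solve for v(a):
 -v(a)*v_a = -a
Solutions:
 v(a) = -sqrt(C1 + a^2)
 v(a) = sqrt(C1 + a^2)


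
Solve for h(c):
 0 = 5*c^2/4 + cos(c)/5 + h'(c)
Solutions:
 h(c) = C1 - 5*c^3/12 - sin(c)/5


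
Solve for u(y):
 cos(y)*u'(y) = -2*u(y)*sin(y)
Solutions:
 u(y) = C1*cos(y)^2


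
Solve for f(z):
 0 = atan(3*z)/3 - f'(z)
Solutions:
 f(z) = C1 + z*atan(3*z)/3 - log(9*z^2 + 1)/18


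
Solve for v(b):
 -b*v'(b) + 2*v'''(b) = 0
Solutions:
 v(b) = C1 + Integral(C2*airyai(2^(2/3)*b/2) + C3*airybi(2^(2/3)*b/2), b)


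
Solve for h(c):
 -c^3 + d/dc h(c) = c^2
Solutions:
 h(c) = C1 + c^4/4 + c^3/3


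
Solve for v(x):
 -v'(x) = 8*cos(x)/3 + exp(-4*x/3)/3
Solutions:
 v(x) = C1 - 8*sin(x)/3 + exp(-4*x/3)/4


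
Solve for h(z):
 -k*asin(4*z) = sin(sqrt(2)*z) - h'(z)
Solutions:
 h(z) = C1 + k*(z*asin(4*z) + sqrt(1 - 16*z^2)/4) - sqrt(2)*cos(sqrt(2)*z)/2


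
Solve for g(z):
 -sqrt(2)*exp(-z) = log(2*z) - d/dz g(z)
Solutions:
 g(z) = C1 + z*log(z) + z*(-1 + log(2)) - sqrt(2)*exp(-z)


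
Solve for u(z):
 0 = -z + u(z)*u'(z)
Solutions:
 u(z) = -sqrt(C1 + z^2)
 u(z) = sqrt(C1 + z^2)


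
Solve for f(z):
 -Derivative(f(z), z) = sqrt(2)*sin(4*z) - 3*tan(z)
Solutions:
 f(z) = C1 - 3*log(cos(z)) + sqrt(2)*cos(4*z)/4


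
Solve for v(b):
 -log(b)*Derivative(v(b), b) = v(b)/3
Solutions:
 v(b) = C1*exp(-li(b)/3)


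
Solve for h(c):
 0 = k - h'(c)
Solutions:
 h(c) = C1 + c*k


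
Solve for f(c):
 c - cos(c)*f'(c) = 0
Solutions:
 f(c) = C1 + Integral(c/cos(c), c)


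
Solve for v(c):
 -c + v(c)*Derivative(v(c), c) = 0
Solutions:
 v(c) = -sqrt(C1 + c^2)
 v(c) = sqrt(C1 + c^2)


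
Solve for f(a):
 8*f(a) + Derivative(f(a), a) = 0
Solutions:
 f(a) = C1*exp(-8*a)


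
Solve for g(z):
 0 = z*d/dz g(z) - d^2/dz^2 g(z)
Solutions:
 g(z) = C1 + C2*erfi(sqrt(2)*z/2)


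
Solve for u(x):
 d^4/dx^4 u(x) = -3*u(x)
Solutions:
 u(x) = (C1*sin(sqrt(2)*3^(1/4)*x/2) + C2*cos(sqrt(2)*3^(1/4)*x/2))*exp(-sqrt(2)*3^(1/4)*x/2) + (C3*sin(sqrt(2)*3^(1/4)*x/2) + C4*cos(sqrt(2)*3^(1/4)*x/2))*exp(sqrt(2)*3^(1/4)*x/2)


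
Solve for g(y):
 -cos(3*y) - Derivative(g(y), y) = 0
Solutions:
 g(y) = C1 - sin(3*y)/3


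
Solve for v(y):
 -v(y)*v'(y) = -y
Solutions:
 v(y) = -sqrt(C1 + y^2)
 v(y) = sqrt(C1 + y^2)


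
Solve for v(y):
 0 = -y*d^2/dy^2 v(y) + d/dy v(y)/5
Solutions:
 v(y) = C1 + C2*y^(6/5)


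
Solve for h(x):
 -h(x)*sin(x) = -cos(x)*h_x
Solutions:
 h(x) = C1/cos(x)


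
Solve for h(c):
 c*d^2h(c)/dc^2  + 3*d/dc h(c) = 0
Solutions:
 h(c) = C1 + C2/c^2


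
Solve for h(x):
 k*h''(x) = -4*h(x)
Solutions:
 h(x) = C1*exp(-2*x*sqrt(-1/k)) + C2*exp(2*x*sqrt(-1/k))


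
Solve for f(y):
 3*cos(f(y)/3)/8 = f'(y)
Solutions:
 -3*y/8 - 3*log(sin(f(y)/3) - 1)/2 + 3*log(sin(f(y)/3) + 1)/2 = C1


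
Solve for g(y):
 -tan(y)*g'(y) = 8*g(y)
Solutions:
 g(y) = C1/sin(y)^8


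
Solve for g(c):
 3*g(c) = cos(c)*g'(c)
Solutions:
 g(c) = C1*(sin(c) + 1)^(3/2)/(sin(c) - 1)^(3/2)


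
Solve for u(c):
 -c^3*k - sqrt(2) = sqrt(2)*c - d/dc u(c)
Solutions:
 u(c) = C1 + c^4*k/4 + sqrt(2)*c^2/2 + sqrt(2)*c


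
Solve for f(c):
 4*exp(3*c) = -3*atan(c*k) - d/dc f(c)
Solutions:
 f(c) = C1 - 3*Piecewise((c*atan(c*k) - log(c^2*k^2 + 1)/(2*k), Ne(k, 0)), (0, True)) - 4*exp(3*c)/3


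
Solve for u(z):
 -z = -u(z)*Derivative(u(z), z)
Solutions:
 u(z) = -sqrt(C1 + z^2)
 u(z) = sqrt(C1 + z^2)


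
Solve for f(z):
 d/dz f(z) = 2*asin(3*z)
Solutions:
 f(z) = C1 + 2*z*asin(3*z) + 2*sqrt(1 - 9*z^2)/3


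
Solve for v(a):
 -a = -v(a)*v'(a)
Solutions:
 v(a) = -sqrt(C1 + a^2)
 v(a) = sqrt(C1 + a^2)


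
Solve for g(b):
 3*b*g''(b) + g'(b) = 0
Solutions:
 g(b) = C1 + C2*b^(2/3)


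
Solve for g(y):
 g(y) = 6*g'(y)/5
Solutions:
 g(y) = C1*exp(5*y/6)


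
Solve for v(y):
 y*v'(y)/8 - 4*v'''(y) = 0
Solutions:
 v(y) = C1 + Integral(C2*airyai(2^(1/3)*y/4) + C3*airybi(2^(1/3)*y/4), y)


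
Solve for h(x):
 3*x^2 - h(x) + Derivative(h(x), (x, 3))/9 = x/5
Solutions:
 h(x) = C3*exp(3^(2/3)*x) + 3*x^2 - x/5 + (C1*sin(3*3^(1/6)*x/2) + C2*cos(3*3^(1/6)*x/2))*exp(-3^(2/3)*x/2)


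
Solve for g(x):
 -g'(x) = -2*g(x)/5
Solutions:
 g(x) = C1*exp(2*x/5)


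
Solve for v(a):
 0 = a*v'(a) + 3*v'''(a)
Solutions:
 v(a) = C1 + Integral(C2*airyai(-3^(2/3)*a/3) + C3*airybi(-3^(2/3)*a/3), a)


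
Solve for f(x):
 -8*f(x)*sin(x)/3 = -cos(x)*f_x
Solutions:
 f(x) = C1/cos(x)^(8/3)


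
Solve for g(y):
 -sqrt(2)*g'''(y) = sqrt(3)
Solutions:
 g(y) = C1 + C2*y + C3*y^2 - sqrt(6)*y^3/12


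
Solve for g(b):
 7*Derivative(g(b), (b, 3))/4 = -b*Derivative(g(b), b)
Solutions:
 g(b) = C1 + Integral(C2*airyai(-14^(2/3)*b/7) + C3*airybi(-14^(2/3)*b/7), b)


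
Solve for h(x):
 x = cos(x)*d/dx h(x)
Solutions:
 h(x) = C1 + Integral(x/cos(x), x)


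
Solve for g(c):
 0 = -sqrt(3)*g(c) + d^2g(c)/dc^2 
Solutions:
 g(c) = C1*exp(-3^(1/4)*c) + C2*exp(3^(1/4)*c)


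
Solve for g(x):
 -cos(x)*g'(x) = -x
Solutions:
 g(x) = C1 + Integral(x/cos(x), x)


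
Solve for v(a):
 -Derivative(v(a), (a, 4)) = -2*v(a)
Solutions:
 v(a) = C1*exp(-2^(1/4)*a) + C2*exp(2^(1/4)*a) + C3*sin(2^(1/4)*a) + C4*cos(2^(1/4)*a)


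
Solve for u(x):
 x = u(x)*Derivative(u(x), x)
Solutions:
 u(x) = -sqrt(C1 + x^2)
 u(x) = sqrt(C1 + x^2)


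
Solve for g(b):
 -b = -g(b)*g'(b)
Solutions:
 g(b) = -sqrt(C1 + b^2)
 g(b) = sqrt(C1 + b^2)


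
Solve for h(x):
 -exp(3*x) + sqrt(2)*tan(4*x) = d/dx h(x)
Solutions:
 h(x) = C1 - exp(3*x)/3 - sqrt(2)*log(cos(4*x))/4


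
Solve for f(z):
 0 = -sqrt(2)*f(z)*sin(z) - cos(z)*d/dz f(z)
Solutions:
 f(z) = C1*cos(z)^(sqrt(2))


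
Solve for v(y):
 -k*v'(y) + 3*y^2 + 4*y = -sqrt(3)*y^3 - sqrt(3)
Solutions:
 v(y) = C1 + sqrt(3)*y^4/(4*k) + y^3/k + 2*y^2/k + sqrt(3)*y/k


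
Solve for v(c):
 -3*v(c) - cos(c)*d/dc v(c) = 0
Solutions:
 v(c) = C1*(sin(c) - 1)^(3/2)/(sin(c) + 1)^(3/2)


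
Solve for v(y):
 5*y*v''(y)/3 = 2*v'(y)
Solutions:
 v(y) = C1 + C2*y^(11/5)


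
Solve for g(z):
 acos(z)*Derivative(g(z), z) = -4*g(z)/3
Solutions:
 g(z) = C1*exp(-4*Integral(1/acos(z), z)/3)


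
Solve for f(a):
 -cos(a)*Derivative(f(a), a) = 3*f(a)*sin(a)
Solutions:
 f(a) = C1*cos(a)^3


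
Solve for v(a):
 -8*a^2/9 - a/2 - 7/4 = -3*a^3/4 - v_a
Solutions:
 v(a) = C1 - 3*a^4/16 + 8*a^3/27 + a^2/4 + 7*a/4


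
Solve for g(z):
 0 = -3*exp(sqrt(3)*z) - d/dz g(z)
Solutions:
 g(z) = C1 - sqrt(3)*exp(sqrt(3)*z)


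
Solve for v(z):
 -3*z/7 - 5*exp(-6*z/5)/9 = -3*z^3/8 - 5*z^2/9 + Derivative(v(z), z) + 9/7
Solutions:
 v(z) = C1 + 3*z^4/32 + 5*z^3/27 - 3*z^2/14 - 9*z/7 + 25*exp(-6*z/5)/54


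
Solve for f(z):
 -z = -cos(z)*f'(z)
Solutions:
 f(z) = C1 + Integral(z/cos(z), z)


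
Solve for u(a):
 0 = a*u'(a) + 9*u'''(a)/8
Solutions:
 u(a) = C1 + Integral(C2*airyai(-2*3^(1/3)*a/3) + C3*airybi(-2*3^(1/3)*a/3), a)


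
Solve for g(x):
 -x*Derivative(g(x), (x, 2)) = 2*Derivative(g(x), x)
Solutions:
 g(x) = C1 + C2/x


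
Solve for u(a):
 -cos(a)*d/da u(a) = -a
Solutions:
 u(a) = C1 + Integral(a/cos(a), a)


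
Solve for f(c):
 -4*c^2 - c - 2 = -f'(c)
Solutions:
 f(c) = C1 + 4*c^3/3 + c^2/2 + 2*c


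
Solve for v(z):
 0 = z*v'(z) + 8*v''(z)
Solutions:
 v(z) = C1 + C2*erf(z/4)


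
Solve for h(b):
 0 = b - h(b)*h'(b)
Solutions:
 h(b) = -sqrt(C1 + b^2)
 h(b) = sqrt(C1 + b^2)


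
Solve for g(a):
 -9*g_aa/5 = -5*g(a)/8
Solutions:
 g(a) = C1*exp(-5*sqrt(2)*a/12) + C2*exp(5*sqrt(2)*a/12)


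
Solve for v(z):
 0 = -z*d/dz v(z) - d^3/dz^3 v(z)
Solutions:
 v(z) = C1 + Integral(C2*airyai(-z) + C3*airybi(-z), z)


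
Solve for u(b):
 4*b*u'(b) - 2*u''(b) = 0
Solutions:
 u(b) = C1 + C2*erfi(b)


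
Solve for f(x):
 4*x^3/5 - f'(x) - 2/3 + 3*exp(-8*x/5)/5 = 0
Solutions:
 f(x) = C1 + x^4/5 - 2*x/3 - 3*exp(-8*x/5)/8


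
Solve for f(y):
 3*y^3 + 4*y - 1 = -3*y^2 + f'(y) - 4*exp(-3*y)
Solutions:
 f(y) = C1 + 3*y^4/4 + y^3 + 2*y^2 - y - 4*exp(-3*y)/3


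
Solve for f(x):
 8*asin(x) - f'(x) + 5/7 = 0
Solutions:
 f(x) = C1 + 8*x*asin(x) + 5*x/7 + 8*sqrt(1 - x^2)


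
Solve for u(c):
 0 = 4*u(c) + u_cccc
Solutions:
 u(c) = (C1*sin(c) + C2*cos(c))*exp(-c) + (C3*sin(c) + C4*cos(c))*exp(c)


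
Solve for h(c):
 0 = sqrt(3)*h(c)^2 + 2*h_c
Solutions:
 h(c) = 2/(C1 + sqrt(3)*c)


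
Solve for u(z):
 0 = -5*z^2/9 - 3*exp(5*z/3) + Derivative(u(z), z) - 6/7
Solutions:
 u(z) = C1 + 5*z^3/27 + 6*z/7 + 9*exp(5*z/3)/5


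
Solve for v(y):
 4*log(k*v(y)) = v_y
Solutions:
 li(k*v(y))/k = C1 + 4*y


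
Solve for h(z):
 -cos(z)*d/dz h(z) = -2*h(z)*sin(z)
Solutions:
 h(z) = C1/cos(z)^2


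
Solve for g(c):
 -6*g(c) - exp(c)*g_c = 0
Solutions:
 g(c) = C1*exp(6*exp(-c))


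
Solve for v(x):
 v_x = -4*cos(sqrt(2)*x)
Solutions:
 v(x) = C1 - 2*sqrt(2)*sin(sqrt(2)*x)


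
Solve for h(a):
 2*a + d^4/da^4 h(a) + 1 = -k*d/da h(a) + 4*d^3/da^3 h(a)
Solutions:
 h(a) = C1 + C2*exp(a*(-(27*k/2 + sqrt((27*k - 128)^2 - 16384)/2 - 64)^(1/3) + 4 - 16/(27*k/2 + sqrt((27*k - 128)^2 - 16384)/2 - 64)^(1/3))/3) + C3*exp(a*((27*k/2 + sqrt((27*k - 128)^2 - 16384)/2 - 64)^(1/3) - sqrt(3)*I*(27*k/2 + sqrt((27*k - 128)^2 - 16384)/2 - 64)^(1/3) + 8 - 64/((-1 + sqrt(3)*I)*(27*k/2 + sqrt((27*k - 128)^2 - 16384)/2 - 64)^(1/3)))/6) + C4*exp(a*((27*k/2 + sqrt((27*k - 128)^2 - 16384)/2 - 64)^(1/3) + sqrt(3)*I*(27*k/2 + sqrt((27*k - 128)^2 - 16384)/2 - 64)^(1/3) + 8 + 64/((1 + sqrt(3)*I)*(27*k/2 + sqrt((27*k - 128)^2 - 16384)/2 - 64)^(1/3)))/6) - a^2/k - a/k


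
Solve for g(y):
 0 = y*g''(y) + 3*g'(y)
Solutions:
 g(y) = C1 + C2/y^2


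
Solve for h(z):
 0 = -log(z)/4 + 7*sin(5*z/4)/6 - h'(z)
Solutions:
 h(z) = C1 - z*log(z)/4 + z/4 - 14*cos(5*z/4)/15


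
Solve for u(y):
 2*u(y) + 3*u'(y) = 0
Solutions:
 u(y) = C1*exp(-2*y/3)


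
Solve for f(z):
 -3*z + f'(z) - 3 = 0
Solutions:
 f(z) = C1 + 3*z^2/2 + 3*z


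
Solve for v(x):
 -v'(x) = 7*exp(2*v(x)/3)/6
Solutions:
 v(x) = 3*log(-sqrt(-1/(C1 - 7*x))) + 3*log(3)
 v(x) = 3*log(-1/(C1 - 7*x))/2 + 3*log(3)


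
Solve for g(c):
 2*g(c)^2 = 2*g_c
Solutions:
 g(c) = -1/(C1 + c)


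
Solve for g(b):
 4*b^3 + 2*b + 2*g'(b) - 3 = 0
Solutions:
 g(b) = C1 - b^4/2 - b^2/2 + 3*b/2


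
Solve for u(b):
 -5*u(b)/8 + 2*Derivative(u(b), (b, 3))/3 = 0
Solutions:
 u(b) = C3*exp(15^(1/3)*2^(2/3)*b/4) + (C1*sin(2^(2/3)*3^(5/6)*5^(1/3)*b/8) + C2*cos(2^(2/3)*3^(5/6)*5^(1/3)*b/8))*exp(-15^(1/3)*2^(2/3)*b/8)


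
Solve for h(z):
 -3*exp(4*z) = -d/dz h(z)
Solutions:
 h(z) = C1 + 3*exp(4*z)/4


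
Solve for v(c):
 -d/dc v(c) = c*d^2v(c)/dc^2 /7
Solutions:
 v(c) = C1 + C2/c^6


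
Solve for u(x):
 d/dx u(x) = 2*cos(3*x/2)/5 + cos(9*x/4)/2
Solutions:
 u(x) = C1 + 4*sin(3*x/2)/15 + 2*sin(9*x/4)/9


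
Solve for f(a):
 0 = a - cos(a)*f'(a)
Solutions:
 f(a) = C1 + Integral(a/cos(a), a)


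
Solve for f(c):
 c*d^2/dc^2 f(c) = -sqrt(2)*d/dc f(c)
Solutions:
 f(c) = C1 + C2*c^(1 - sqrt(2))


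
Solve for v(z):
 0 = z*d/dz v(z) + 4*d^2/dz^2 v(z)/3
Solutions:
 v(z) = C1 + C2*erf(sqrt(6)*z/4)


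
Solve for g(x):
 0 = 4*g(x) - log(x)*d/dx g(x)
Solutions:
 g(x) = C1*exp(4*li(x))


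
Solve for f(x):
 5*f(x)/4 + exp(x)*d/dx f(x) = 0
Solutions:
 f(x) = C1*exp(5*exp(-x)/4)


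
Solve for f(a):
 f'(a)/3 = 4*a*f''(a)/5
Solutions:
 f(a) = C1 + C2*a^(17/12)


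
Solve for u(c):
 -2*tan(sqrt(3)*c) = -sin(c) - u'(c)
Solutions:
 u(c) = C1 - 2*sqrt(3)*log(cos(sqrt(3)*c))/3 + cos(c)


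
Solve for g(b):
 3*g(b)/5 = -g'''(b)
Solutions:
 g(b) = C3*exp(-3^(1/3)*5^(2/3)*b/5) + (C1*sin(3^(5/6)*5^(2/3)*b/10) + C2*cos(3^(5/6)*5^(2/3)*b/10))*exp(3^(1/3)*5^(2/3)*b/10)


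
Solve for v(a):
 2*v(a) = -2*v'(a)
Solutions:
 v(a) = C1*exp(-a)


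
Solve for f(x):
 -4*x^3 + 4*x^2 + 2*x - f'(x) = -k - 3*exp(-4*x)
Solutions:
 f(x) = C1 + k*x - x^4 + 4*x^3/3 + x^2 - 3*exp(-4*x)/4


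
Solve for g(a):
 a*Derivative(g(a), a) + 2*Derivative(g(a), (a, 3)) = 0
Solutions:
 g(a) = C1 + Integral(C2*airyai(-2^(2/3)*a/2) + C3*airybi(-2^(2/3)*a/2), a)


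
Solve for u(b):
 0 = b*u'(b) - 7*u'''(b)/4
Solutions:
 u(b) = C1 + Integral(C2*airyai(14^(2/3)*b/7) + C3*airybi(14^(2/3)*b/7), b)


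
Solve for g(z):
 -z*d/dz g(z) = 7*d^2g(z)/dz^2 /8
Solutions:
 g(z) = C1 + C2*erf(2*sqrt(7)*z/7)


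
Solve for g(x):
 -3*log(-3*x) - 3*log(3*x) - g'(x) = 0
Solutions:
 g(x) = C1 - 6*x*log(x) + 3*x*(-2*log(3) + 2 - I*pi)


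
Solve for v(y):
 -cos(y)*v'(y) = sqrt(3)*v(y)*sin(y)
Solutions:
 v(y) = C1*cos(y)^(sqrt(3))


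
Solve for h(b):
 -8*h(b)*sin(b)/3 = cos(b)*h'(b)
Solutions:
 h(b) = C1*cos(b)^(8/3)


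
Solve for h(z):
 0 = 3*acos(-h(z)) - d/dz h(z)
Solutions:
 Integral(1/acos(-_y), (_y, h(z))) = C1 + 3*z


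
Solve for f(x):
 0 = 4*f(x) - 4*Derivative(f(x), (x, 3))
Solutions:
 f(x) = C3*exp(x) + (C1*sin(sqrt(3)*x/2) + C2*cos(sqrt(3)*x/2))*exp(-x/2)


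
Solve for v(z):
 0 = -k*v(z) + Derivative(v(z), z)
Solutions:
 v(z) = C1*exp(k*z)


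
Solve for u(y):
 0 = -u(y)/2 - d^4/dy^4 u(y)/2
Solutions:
 u(y) = (C1*sin(sqrt(2)*y/2) + C2*cos(sqrt(2)*y/2))*exp(-sqrt(2)*y/2) + (C3*sin(sqrt(2)*y/2) + C4*cos(sqrt(2)*y/2))*exp(sqrt(2)*y/2)


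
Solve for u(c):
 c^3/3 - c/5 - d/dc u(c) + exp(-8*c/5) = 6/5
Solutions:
 u(c) = C1 + c^4/12 - c^2/10 - 6*c/5 - 5*exp(-8*c/5)/8


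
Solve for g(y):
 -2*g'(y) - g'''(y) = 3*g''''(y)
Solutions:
 g(y) = C1 + C4*exp(-y) + (C2*sin(sqrt(5)*y/3) + C3*cos(sqrt(5)*y/3))*exp(y/3)


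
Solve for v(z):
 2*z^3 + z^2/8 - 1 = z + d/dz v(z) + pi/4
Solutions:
 v(z) = C1 + z^4/2 + z^3/24 - z^2/2 - z - pi*z/4


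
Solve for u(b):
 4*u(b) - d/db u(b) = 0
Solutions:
 u(b) = C1*exp(4*b)


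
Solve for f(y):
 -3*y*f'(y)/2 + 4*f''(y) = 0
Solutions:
 f(y) = C1 + C2*erfi(sqrt(3)*y/4)


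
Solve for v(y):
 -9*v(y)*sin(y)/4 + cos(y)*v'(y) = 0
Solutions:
 v(y) = C1/cos(y)^(9/4)


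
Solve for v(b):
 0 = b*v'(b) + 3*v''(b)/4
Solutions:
 v(b) = C1 + C2*erf(sqrt(6)*b/3)


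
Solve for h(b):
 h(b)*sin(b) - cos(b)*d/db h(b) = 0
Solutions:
 h(b) = C1/cos(b)


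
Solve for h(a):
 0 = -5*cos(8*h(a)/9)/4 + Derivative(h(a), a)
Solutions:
 -5*a/4 - 9*log(sin(8*h(a)/9) - 1)/16 + 9*log(sin(8*h(a)/9) + 1)/16 = C1


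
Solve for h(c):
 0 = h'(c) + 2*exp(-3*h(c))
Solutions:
 h(c) = log(C1 - 6*c)/3
 h(c) = log((-3^(1/3) - 3^(5/6)*I)*(C1 - 2*c)^(1/3)/2)
 h(c) = log((-3^(1/3) + 3^(5/6)*I)*(C1 - 2*c)^(1/3)/2)


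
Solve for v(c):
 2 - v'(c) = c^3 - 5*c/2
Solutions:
 v(c) = C1 - c^4/4 + 5*c^2/4 + 2*c


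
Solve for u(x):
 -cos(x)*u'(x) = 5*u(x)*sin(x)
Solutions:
 u(x) = C1*cos(x)^5


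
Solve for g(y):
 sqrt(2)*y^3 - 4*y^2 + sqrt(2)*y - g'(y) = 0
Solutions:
 g(y) = C1 + sqrt(2)*y^4/4 - 4*y^3/3 + sqrt(2)*y^2/2


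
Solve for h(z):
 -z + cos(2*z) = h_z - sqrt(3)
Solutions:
 h(z) = C1 - z^2/2 + sqrt(3)*z + sin(2*z)/2


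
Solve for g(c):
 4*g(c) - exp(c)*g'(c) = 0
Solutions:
 g(c) = C1*exp(-4*exp(-c))


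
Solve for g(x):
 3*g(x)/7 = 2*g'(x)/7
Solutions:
 g(x) = C1*exp(3*x/2)


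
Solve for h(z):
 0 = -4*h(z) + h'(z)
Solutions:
 h(z) = C1*exp(4*z)


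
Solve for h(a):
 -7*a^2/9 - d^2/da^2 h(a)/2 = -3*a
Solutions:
 h(a) = C1 + C2*a - 7*a^4/54 + a^3


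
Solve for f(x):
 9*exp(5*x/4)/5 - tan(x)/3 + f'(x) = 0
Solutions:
 f(x) = C1 - 36*exp(5*x/4)/25 - log(cos(x))/3


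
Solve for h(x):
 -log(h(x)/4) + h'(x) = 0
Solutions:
 Integral(1/(-log(_y) + 2*log(2)), (_y, h(x))) = C1 - x


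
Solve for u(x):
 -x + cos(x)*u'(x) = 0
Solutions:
 u(x) = C1 + Integral(x/cos(x), x)


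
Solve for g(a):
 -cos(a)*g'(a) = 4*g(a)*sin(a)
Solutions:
 g(a) = C1*cos(a)^4


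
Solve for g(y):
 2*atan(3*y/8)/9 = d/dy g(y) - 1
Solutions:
 g(y) = C1 + 2*y*atan(3*y/8)/9 + y - 8*log(9*y^2 + 64)/27


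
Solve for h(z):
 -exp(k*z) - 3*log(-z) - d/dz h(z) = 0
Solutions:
 h(z) = C1 - 3*z*log(-z) + 3*z + Piecewise((-exp(k*z)/k, Ne(k, 0)), (-z, True))


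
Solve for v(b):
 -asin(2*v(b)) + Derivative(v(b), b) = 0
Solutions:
 Integral(1/asin(2*_y), (_y, v(b))) = C1 + b


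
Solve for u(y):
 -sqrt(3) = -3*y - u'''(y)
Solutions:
 u(y) = C1 + C2*y + C3*y^2 - y^4/8 + sqrt(3)*y^3/6


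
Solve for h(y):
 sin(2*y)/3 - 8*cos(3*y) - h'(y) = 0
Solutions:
 h(y) = C1 - 8*sin(3*y)/3 - cos(2*y)/6


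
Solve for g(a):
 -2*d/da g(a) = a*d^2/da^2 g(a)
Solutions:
 g(a) = C1 + C2/a


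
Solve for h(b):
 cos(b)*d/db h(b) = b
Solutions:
 h(b) = C1 + Integral(b/cos(b), b)


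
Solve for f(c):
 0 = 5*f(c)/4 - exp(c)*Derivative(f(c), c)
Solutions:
 f(c) = C1*exp(-5*exp(-c)/4)


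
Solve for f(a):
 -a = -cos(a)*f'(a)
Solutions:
 f(a) = C1 + Integral(a/cos(a), a)


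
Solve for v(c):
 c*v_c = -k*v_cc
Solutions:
 v(c) = C1 + C2*sqrt(k)*erf(sqrt(2)*c*sqrt(1/k)/2)


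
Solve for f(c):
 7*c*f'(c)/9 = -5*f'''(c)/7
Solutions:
 f(c) = C1 + Integral(C2*airyai(-7^(2/3)*75^(1/3)*c/15) + C3*airybi(-7^(2/3)*75^(1/3)*c/15), c)


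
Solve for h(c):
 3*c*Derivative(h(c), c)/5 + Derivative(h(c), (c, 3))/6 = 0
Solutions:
 h(c) = C1 + Integral(C2*airyai(-18^(1/3)*5^(2/3)*c/5) + C3*airybi(-18^(1/3)*5^(2/3)*c/5), c)


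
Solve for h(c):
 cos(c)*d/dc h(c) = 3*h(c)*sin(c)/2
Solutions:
 h(c) = C1/cos(c)^(3/2)


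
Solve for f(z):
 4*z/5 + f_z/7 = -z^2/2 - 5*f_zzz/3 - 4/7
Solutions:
 f(z) = C1 + C2*sin(sqrt(105)*z/35) + C3*cos(sqrt(105)*z/35) - 7*z^3/6 - 14*z^2/5 + 233*z/3


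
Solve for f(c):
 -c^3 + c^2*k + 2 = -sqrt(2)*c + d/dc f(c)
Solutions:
 f(c) = C1 - c^4/4 + c^3*k/3 + sqrt(2)*c^2/2 + 2*c


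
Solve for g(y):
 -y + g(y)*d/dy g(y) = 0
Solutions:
 g(y) = -sqrt(C1 + y^2)
 g(y) = sqrt(C1 + y^2)


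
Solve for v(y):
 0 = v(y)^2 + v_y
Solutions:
 v(y) = 1/(C1 + y)


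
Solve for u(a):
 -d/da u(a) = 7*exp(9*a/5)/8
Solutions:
 u(a) = C1 - 35*exp(9*a/5)/72


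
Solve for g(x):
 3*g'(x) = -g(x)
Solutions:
 g(x) = C1*exp(-x/3)


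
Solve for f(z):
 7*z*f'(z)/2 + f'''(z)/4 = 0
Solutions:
 f(z) = C1 + Integral(C2*airyai(-14^(1/3)*z) + C3*airybi(-14^(1/3)*z), z)
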